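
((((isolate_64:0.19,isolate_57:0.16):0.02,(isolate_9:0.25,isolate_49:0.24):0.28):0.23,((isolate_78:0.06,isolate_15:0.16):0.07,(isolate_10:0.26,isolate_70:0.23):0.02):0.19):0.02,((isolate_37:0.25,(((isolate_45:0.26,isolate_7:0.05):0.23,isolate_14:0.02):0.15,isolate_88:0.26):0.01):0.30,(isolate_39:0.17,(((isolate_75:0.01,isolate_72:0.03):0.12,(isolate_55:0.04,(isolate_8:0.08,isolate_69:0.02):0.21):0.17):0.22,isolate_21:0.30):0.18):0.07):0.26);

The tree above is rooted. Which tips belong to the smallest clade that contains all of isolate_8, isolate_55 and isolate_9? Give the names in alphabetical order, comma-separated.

Tracing isolate_8: it sits inside (isolate_8,isolate_69).
Tracing isolate_55: it sits inside (isolate_55,(isolate_8,isolate_69)).
Tracing isolate_9: it sits inside (isolate_9,isolate_49).
The smallest clade enclosing all 3 is the whole tree (their MRCA is the root), so the answer is all 20 tips in alphabetical order.

isolate_10, isolate_14, isolate_15, isolate_21, isolate_37, isolate_39, isolate_45, isolate_49, isolate_55, isolate_57, isolate_64, isolate_69, isolate_7, isolate_70, isolate_72, isolate_75, isolate_78, isolate_8, isolate_88, isolate_9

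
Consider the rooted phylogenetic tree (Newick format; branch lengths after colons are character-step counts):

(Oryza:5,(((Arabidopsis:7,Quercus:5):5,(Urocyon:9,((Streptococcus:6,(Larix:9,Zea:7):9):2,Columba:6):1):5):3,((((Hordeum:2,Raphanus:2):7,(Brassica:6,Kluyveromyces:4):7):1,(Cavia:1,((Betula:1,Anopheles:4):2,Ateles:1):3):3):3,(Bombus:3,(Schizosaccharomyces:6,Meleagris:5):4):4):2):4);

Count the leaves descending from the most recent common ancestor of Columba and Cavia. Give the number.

18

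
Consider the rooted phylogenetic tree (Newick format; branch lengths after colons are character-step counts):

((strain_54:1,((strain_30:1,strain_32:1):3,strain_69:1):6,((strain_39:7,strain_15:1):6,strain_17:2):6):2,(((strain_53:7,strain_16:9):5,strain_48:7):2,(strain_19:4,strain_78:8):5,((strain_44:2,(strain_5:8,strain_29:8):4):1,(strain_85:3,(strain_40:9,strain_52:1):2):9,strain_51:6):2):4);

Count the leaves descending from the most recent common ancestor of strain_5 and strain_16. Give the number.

12

The MRCA of strain_5 and strain_16 is the node subtending (((strain_53,strain_16),strain_48),(strain_19,strain_78),((strain_44,(strain_5,strain_29)),(strain_85,(strain_40,strain_52)),strain_51)).
That clade contains 12 terminal taxa: strain_16, strain_19, strain_29, strain_40, strain_44, strain_48, strain_5, strain_51, strain_52, strain_53, strain_78, strain_85.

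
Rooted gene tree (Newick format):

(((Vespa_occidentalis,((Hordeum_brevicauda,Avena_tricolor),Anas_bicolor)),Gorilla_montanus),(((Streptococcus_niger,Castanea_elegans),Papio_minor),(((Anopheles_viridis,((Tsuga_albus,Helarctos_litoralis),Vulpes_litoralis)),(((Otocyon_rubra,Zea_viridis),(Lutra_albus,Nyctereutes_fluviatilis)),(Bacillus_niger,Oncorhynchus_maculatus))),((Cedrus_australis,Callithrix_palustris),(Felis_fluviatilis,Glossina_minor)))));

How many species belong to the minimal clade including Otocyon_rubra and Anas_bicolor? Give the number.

22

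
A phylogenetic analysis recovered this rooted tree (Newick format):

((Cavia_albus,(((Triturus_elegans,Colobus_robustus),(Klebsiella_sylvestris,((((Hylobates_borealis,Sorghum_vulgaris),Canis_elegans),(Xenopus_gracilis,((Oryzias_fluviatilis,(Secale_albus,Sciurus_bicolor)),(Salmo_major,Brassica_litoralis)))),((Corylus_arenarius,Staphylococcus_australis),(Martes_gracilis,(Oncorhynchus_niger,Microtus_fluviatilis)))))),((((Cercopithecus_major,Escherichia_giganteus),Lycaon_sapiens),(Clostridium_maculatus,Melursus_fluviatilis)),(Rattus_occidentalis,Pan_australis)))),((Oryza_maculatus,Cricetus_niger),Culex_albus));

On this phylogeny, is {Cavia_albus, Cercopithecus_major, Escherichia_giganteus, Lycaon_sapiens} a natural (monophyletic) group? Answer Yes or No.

No

The MRCA of the listed taxa subtends (Cavia_albus,(((Triturus_elegans,Colobus_robustus),(Klebsiella_sylvestris,((((Hylobates_borealis,Sorghum_vulgaris),Canis_elegans),(Xenopus_gracilis,((Oryzias_fluviatilis,(Secale_albus,Sciurus_bicolor)),(Salmo_major,Brassica_litoralis)))),((Corylus_arenarius,Staphylococcus_australis),(Martes_gracilis,(Oncorhynchus_niger,Microtus_fluviatilis)))))),((((Cercopithecus_major,Escherichia_giganteus),Lycaon_sapiens),(Clostridium_maculatus,Melursus_fluviatilis)),(Rattus_occidentalis,Pan_australis)))).
That clade also contains Brassica_litoralis, Canis_elegans, Clostridium_maculatus, Colobus_robustus, Corylus_arenarius, Hylobates_borealis, Klebsiella_sylvestris, Martes_gracilis, Melursus_fluviatilis, Microtus_fluviatilis, Oncorhynchus_niger, Oryzias_fluviatilis, Pan_australis, Rattus_occidentalis, Salmo_major, Sciurus_bicolor, Secale_albus, Sorghum_vulgaris, Staphylococcus_australis, Triturus_elegans, Xenopus_gracilis, which are not in the proposed group, so the group is not monophyletic.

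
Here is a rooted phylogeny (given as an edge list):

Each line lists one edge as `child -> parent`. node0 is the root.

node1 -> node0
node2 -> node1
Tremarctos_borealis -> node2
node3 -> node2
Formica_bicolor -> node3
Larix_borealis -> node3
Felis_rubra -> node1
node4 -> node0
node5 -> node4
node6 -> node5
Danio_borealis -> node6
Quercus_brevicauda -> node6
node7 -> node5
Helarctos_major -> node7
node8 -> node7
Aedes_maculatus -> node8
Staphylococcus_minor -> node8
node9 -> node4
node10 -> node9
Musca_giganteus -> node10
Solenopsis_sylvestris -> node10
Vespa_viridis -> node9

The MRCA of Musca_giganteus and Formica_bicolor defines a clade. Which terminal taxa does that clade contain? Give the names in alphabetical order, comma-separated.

Aedes_maculatus, Danio_borealis, Felis_rubra, Formica_bicolor, Helarctos_major, Larix_borealis, Musca_giganteus, Quercus_brevicauda, Solenopsis_sylvestris, Staphylococcus_minor, Tremarctos_borealis, Vespa_viridis

Tracing Musca_giganteus: it sits inside (Musca_giganteus,Solenopsis_sylvestris).
Tracing Formica_bicolor: it sits inside (Formica_bicolor,Larix_borealis).
The smallest clade enclosing both is the whole tree (their MRCA is the root), so the answer is all 12 tips in alphabetical order.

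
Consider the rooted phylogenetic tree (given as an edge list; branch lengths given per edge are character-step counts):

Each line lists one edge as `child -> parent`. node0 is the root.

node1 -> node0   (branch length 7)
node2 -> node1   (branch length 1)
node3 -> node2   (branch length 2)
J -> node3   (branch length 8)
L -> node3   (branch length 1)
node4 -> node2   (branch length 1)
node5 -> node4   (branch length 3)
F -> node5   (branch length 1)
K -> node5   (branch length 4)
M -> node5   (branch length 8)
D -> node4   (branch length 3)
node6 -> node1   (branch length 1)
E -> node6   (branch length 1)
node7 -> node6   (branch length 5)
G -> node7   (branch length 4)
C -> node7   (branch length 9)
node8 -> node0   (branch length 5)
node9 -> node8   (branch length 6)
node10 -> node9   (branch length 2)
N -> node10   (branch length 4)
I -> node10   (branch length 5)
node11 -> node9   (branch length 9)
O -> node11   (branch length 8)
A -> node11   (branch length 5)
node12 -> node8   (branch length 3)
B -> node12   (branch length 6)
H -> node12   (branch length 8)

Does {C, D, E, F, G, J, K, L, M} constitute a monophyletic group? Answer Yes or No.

Yes

The most recent common ancestor of these taxa subtends (((J,L),((F,K,M),D)),(E,(G,C))).
That clade has exactly 9 tips — every listed taxon and nothing else — so the group is monophyletic.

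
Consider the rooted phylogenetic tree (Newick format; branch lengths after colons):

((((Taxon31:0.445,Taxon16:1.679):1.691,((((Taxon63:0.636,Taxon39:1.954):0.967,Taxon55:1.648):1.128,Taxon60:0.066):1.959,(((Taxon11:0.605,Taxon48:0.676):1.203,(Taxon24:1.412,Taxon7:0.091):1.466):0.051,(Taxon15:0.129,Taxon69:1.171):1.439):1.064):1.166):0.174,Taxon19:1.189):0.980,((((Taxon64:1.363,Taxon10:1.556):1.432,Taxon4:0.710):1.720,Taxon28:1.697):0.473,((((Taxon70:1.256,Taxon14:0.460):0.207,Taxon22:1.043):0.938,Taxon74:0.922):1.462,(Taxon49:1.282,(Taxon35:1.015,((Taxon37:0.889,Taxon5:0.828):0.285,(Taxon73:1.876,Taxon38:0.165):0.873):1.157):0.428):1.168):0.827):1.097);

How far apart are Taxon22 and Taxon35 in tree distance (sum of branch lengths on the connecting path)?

The path runs Taxon22 → … → MRCA → … → Taxon35; the MRCA is the node subtending ((((Taxon70,Taxon14),Taxon22),Taxon74),(Taxon49,(Taxon35,((Taxon37,Taxon5),(Taxon73,Taxon38))))).
Branch lengths along that path: 1.043 + 0.938 + 1.462 + 1.168 + 0.428 + 1.015 = 6.054.

6.054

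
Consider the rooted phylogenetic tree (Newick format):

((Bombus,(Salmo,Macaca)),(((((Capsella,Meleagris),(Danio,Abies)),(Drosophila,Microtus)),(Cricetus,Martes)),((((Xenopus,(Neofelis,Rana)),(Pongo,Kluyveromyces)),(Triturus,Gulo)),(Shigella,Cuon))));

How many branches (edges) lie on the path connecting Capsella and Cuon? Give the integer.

8

The MRCA of Capsella and Cuon is the node subtending (((((Capsella,Meleagris),(Danio,Abies)),(Drosophila,Microtus)),(Cricetus,Martes)),((((Xenopus,(Neofelis,Rana)),(Pongo,Kluyveromyces)),(Triturus,Gulo)),(Shigella,Cuon))).
From Capsella up to that node: 5 branches. From Cuon up to the same node: 3 branches. Total: 5 + 3 = 8.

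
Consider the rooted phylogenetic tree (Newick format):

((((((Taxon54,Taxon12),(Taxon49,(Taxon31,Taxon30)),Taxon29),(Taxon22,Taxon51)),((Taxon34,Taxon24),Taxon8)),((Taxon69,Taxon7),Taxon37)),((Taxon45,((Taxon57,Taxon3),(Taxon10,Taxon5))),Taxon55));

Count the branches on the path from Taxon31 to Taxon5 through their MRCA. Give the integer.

12

The MRCA of Taxon31 and Taxon5 is the root of the tree.
From Taxon31 up to that node: 7 branches. From Taxon5 up to the same node: 5 branches. Total: 7 + 5 = 12.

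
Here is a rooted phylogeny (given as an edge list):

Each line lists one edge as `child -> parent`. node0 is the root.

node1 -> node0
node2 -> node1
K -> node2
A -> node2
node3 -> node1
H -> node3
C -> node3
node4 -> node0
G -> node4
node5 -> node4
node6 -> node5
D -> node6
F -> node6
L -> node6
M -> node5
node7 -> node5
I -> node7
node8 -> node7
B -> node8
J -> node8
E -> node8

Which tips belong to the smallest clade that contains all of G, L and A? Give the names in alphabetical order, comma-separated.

Tracing G: it sits inside (G,((D,F,L),M,(I,(B,J,E)))).
Tracing L: it sits inside (D,F,L).
Tracing A: it sits inside (K,A).
The smallest clade enclosing all 3 is the whole tree (their MRCA is the root), so the answer is all 13 tips in alphabetical order.

A, B, C, D, E, F, G, H, I, J, K, L, M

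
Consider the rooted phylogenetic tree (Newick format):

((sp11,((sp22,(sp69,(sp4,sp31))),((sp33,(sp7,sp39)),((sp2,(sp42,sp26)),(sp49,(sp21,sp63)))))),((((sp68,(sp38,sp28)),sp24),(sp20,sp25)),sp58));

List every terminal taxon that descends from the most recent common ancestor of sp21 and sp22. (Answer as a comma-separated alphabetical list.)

Tracing sp21: it sits inside (sp21,sp63).
Tracing sp22: it sits inside (sp22,(sp69,(sp4,sp31))).
The smallest clade enclosing both is ((sp22,(sp69,(sp4,sp31))),((sp33,(sp7,sp39)),((sp2,(sp42,sp26)),(sp49,(sp21,sp63))))); the answer is its 13 terminal taxa in alphabetical order.

sp2, sp21, sp22, sp26, sp31, sp33, sp39, sp4, sp42, sp49, sp63, sp69, sp7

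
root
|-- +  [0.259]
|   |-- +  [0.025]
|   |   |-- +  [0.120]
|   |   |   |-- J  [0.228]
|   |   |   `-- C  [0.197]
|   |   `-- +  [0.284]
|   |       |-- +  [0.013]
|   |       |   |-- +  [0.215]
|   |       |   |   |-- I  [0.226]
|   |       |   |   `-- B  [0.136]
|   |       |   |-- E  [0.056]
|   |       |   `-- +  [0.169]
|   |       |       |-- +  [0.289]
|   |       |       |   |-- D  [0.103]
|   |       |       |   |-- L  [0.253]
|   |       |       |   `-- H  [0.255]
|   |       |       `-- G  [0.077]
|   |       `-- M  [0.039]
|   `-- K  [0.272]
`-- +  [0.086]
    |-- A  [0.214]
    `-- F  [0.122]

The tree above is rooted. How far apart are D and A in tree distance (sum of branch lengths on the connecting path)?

1.442

The path runs D → … → MRCA → … → A; the MRCA is the root of the tree.
Branch lengths along that path: 0.103 + 0.289 + 0.169 + 0.013 + 0.284 + 0.025 + 0.259 + 0.086 + 0.214 = 1.442.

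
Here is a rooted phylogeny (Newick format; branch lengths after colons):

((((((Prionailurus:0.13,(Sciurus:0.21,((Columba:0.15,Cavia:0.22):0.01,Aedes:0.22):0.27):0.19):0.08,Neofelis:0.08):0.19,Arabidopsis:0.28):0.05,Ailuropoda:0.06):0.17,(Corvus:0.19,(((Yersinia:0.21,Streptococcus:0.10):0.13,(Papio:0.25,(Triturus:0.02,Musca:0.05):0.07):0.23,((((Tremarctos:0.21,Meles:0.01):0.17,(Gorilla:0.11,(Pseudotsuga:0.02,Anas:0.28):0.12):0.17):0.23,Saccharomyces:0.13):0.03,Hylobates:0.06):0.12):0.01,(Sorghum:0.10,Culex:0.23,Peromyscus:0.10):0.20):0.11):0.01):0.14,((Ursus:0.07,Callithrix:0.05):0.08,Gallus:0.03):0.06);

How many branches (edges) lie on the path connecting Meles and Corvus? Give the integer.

The MRCA of Meles and Corvus is the node subtending (Corvus,(((Yersinia,Streptococcus),(Papio,(Triturus,Musca)),((((Tremarctos,Meles),(Gorilla,(Pseudotsuga,Anas))),Saccharomyces),Hylobates)),(Sorghum,Culex,Peromyscus))).
From Meles up to that node: 7 branches. From Corvus up to the same node: 1 branch. Total: 7 + 1 = 8.

8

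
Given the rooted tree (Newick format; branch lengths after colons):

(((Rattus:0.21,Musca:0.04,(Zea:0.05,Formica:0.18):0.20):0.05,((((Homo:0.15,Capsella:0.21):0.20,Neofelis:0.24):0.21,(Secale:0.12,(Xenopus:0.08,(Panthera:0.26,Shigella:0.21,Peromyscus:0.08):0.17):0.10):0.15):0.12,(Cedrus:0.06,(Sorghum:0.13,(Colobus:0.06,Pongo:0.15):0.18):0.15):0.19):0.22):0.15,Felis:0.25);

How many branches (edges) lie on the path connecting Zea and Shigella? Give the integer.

9

The MRCA of Zea and Shigella is the node subtending ((Rattus,Musca,(Zea,Formica)),((((Homo,Capsella),Neofelis),(Secale,(Xenopus,(Panthera,Shigella,Peromyscus)))),(Cedrus,(Sorghum,(Colobus,Pongo))))).
From Zea up to that node: 3 branches. From Shigella up to the same node: 6 branches. Total: 3 + 6 = 9.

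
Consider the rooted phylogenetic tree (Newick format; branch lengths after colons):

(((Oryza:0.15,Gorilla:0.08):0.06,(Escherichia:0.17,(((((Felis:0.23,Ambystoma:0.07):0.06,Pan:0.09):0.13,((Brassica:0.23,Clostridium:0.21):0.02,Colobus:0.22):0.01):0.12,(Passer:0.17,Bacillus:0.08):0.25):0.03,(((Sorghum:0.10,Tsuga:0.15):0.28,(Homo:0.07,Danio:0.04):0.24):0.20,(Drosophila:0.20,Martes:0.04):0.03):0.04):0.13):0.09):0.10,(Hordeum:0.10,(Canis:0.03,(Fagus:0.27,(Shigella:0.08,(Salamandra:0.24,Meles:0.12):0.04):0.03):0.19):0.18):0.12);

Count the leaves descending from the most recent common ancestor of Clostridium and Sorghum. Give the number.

14

The MRCA of Clostridium and Sorghum is the node subtending (((((Felis,Ambystoma),Pan),((Brassica,Clostridium),Colobus)),(Passer,Bacillus)),(((Sorghum,Tsuga),(Homo,Danio)),(Drosophila,Martes))).
That clade contains 14 terminal taxa: Ambystoma, Bacillus, Brassica, Clostridium, Colobus, Danio, Drosophila, Felis, Homo, Martes, Pan, Passer, Sorghum, Tsuga.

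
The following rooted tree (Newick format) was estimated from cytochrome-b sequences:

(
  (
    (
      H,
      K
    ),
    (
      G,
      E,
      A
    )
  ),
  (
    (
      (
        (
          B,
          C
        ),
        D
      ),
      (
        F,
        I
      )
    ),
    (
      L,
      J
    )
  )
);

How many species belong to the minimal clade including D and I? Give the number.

5

The MRCA of D and I is the node subtending (((B,C),D),(F,I)).
That clade contains 5 terminal taxa: B, C, D, F, I.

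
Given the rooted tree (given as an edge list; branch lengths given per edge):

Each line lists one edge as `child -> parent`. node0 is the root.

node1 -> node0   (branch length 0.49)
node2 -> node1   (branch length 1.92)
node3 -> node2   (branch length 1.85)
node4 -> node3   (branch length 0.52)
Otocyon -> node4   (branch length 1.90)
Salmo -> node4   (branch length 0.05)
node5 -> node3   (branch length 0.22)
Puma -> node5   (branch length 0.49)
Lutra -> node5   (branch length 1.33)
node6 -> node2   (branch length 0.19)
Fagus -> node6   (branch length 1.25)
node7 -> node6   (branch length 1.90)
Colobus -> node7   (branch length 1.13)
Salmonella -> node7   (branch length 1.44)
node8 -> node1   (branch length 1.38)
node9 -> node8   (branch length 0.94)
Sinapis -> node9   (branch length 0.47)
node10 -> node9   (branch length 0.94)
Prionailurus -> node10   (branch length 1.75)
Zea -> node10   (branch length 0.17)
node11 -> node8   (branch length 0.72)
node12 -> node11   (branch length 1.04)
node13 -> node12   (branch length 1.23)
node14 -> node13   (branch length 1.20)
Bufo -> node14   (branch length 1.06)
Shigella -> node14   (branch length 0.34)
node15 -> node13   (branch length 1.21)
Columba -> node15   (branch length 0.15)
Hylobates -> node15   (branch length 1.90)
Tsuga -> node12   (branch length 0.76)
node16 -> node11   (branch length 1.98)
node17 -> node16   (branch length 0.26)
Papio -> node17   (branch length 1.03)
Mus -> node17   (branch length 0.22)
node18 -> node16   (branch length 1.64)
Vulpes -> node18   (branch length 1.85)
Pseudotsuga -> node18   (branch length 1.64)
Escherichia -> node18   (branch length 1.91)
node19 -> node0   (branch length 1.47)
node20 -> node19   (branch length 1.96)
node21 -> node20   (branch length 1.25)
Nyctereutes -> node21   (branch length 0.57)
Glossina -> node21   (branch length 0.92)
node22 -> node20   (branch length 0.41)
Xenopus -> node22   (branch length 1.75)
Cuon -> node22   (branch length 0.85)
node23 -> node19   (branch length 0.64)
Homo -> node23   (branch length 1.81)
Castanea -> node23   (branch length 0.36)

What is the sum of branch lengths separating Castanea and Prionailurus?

7.97

The path runs Castanea → … → MRCA → … → Prionailurus; the MRCA is the root of the tree.
Branch lengths along that path: 0.36 + 0.64 + 1.47 + 0.49 + 1.38 + 0.94 + 0.94 + 1.75 = 7.97.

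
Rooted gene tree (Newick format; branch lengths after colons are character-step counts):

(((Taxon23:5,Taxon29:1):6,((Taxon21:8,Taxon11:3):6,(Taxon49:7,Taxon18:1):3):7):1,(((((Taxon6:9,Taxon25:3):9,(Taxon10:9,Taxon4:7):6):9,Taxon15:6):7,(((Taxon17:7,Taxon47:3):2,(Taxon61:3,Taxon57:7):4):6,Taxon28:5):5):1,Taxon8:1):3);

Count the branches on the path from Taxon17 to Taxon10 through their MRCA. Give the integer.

The MRCA of Taxon17 and Taxon10 is the node subtending ((((Taxon6,Taxon25),(Taxon10,Taxon4)),Taxon15),(((Taxon17,Taxon47),(Taxon61,Taxon57)),Taxon28)).
From Taxon17 up to that node: 4 branches. From Taxon10 up to the same node: 4 branches. Total: 4 + 4 = 8.

8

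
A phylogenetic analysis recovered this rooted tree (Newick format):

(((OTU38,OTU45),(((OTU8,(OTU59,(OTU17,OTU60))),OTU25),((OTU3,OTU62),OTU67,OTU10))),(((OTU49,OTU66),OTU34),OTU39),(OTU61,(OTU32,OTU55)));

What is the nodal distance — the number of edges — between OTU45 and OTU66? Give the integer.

7

The MRCA of OTU45 and OTU66 is the root of the tree.
From OTU45 up to that node: 3 branches. From OTU66 up to the same node: 4 branches. Total: 3 + 4 = 7.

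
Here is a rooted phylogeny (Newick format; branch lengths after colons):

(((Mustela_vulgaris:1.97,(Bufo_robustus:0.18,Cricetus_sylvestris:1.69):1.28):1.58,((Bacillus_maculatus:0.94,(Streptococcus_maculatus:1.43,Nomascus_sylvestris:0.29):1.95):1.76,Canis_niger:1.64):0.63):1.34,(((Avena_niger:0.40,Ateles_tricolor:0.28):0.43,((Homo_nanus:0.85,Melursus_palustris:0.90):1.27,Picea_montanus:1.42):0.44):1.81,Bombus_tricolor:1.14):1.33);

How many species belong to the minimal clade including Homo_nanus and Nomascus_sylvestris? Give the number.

The MRCA of Homo_nanus and Nomascus_sylvestris is the root, so the clade is the entire tree.
That clade contains 13 terminal taxa: Ateles_tricolor, Avena_niger, Bacillus_maculatus, Bombus_tricolor, Bufo_robustus, Canis_niger, Cricetus_sylvestris, Homo_nanus, Melursus_palustris, Mustela_vulgaris, Nomascus_sylvestris, Picea_montanus, Streptococcus_maculatus.

13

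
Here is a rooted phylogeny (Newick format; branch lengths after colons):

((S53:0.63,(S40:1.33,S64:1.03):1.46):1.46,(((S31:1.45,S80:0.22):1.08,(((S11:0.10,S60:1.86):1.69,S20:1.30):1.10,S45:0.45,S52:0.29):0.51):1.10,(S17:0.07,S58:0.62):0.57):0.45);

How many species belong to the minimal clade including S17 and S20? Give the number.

9

The MRCA of S17 and S20 is the node subtending (((S31,S80),(((S11,S60),S20),S45,S52)),(S17,S58)).
That clade contains 9 terminal taxa: S11, S17, S20, S31, S45, S52, S58, S60, S80.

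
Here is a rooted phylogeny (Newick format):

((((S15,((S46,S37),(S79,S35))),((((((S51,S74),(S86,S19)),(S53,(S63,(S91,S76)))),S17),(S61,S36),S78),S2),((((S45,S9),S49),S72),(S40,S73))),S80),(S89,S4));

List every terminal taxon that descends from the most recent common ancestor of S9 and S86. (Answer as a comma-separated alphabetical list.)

Tracing S9: it sits inside (S45,S9).
Tracing S86: it sits inside (S86,S19).
The smallest clade enclosing both is ((S15,((S46,S37),(S79,S35))),((((((S51,S74),(S86,S19)),(S53,(S63,(S91,S76)))),S17),(S61,S36),S78),S2),((((S45,S9),S49),S72),(S40,S73))); the answer is its 24 terminal taxa in alphabetical order.

S15, S17, S19, S2, S35, S36, S37, S40, S45, S46, S49, S51, S53, S61, S63, S72, S73, S74, S76, S78, S79, S86, S9, S91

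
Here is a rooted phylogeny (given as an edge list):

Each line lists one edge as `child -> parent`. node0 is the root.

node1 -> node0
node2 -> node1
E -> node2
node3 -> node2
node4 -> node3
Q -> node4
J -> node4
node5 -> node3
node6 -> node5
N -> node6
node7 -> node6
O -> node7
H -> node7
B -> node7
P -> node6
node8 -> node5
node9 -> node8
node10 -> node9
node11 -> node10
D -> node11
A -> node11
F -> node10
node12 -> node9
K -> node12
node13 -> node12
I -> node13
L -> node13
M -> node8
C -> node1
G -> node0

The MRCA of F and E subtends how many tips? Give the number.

The MRCA of F and E is the node subtending (E,((Q,J),((N,(O,H,B),P),((((D,A),F),(K,(I,L))),M)))).
That clade contains 15 terminal taxa: A, B, D, E, F, H, I, J, K, L, M, N, O, P, Q.

15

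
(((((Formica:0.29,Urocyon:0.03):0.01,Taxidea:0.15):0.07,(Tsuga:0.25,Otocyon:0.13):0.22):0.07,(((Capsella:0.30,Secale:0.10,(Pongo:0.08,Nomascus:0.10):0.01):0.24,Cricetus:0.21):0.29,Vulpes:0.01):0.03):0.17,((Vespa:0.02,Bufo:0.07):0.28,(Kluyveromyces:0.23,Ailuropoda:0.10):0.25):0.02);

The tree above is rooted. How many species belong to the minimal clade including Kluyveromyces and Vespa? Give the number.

4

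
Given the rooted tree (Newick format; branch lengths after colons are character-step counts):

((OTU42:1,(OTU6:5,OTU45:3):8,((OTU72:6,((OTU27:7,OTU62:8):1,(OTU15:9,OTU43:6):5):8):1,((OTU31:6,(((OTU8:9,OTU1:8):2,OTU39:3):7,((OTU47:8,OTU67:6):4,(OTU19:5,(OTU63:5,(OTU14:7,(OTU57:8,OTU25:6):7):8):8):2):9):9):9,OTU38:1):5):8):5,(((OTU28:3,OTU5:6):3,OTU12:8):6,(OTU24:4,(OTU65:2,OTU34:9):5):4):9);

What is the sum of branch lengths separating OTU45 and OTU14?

76

The path runs OTU45 → … → MRCA → … → OTU14; the MRCA is the node subtending (OTU42,(OTU6,OTU45),((OTU72,((OTU27,OTU62),(OTU15,OTU43))),((OTU31,(((OTU8,OTU1),OTU39),((OTU47,OTU67),(OTU19,(OTU63,(OTU14,(OTU57,OTU25))))))),OTU38))).
Branch lengths along that path: 3 + 8 + 8 + 5 + 9 + 9 + 9 + 2 + 8 + 8 + 7 = 76.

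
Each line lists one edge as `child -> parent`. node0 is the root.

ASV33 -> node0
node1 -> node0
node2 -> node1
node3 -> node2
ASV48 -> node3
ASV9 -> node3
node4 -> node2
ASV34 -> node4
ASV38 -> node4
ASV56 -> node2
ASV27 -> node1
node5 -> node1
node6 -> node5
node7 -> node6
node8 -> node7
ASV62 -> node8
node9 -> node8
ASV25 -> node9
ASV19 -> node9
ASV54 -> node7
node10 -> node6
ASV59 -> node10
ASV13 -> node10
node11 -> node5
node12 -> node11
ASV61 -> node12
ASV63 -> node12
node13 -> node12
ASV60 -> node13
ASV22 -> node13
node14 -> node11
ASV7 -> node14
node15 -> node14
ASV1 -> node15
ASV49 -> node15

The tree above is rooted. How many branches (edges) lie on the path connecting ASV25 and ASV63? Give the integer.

The MRCA of ASV25 and ASV63 is the node subtending ((((ASV62,(ASV25,ASV19)),ASV54),(ASV59,ASV13)),((ASV61,ASV63,(ASV60,ASV22)),(ASV7,(ASV1,ASV49)))).
From ASV25 up to that node: 5 branches. From ASV63 up to the same node: 3 branches. Total: 5 + 3 = 8.

8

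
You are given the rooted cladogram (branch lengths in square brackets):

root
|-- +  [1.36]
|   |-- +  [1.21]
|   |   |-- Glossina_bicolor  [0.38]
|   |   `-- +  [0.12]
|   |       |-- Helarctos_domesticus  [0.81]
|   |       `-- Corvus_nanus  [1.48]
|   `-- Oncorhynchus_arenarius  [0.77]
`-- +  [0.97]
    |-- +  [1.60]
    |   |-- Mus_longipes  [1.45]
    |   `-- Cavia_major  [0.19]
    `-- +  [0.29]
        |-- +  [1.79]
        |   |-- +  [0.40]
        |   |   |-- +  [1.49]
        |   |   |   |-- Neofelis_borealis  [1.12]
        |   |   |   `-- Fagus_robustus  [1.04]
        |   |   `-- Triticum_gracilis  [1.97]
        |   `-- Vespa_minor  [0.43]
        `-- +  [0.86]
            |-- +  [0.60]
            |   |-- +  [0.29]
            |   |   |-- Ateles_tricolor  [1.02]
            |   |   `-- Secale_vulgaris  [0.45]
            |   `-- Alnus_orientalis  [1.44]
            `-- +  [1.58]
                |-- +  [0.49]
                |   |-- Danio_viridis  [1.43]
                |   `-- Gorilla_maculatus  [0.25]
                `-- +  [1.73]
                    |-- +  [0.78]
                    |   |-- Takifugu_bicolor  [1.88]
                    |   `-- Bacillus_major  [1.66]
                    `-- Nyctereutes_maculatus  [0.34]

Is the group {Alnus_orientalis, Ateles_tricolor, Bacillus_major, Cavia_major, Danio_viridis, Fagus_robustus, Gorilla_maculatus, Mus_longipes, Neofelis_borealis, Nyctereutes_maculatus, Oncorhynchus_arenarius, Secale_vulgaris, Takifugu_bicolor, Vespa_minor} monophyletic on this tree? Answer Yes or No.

No

The MRCA of the listed taxa is the root, so the smallest clade containing them is the whole tree.
That clade also contains Corvus_nanus, Glossina_bicolor, Helarctos_domesticus, Triticum_gracilis, which are not in the proposed group, so the group is not monophyletic.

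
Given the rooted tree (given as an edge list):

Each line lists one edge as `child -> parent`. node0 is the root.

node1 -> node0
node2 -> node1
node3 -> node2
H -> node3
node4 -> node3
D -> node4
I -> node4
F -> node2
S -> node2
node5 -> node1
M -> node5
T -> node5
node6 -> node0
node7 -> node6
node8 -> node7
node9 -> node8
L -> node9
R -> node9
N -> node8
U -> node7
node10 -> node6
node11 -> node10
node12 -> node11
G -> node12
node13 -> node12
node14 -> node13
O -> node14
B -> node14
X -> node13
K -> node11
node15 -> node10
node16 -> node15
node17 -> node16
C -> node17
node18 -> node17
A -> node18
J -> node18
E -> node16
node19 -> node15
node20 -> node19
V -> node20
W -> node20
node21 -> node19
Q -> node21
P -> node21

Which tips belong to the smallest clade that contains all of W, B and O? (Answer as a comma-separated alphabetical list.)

A, B, C, E, G, J, K, O, P, Q, V, W, X

Tracing W: it sits inside (V,W).
Tracing B: it sits inside (O,B).
Tracing O: it sits inside (O,B).
The smallest clade enclosing all 3 is (((G,((O,B),X)),K),(((C,(A,J)),E),((V,W),(Q,P)))); the answer is its 13 terminal taxa in alphabetical order.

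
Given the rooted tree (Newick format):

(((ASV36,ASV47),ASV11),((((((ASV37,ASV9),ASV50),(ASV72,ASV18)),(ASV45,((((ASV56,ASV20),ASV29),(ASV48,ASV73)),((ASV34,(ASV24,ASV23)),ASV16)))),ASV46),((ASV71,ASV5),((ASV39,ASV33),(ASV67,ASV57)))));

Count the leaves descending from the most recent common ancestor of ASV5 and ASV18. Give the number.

The MRCA of ASV5 and ASV18 is the node subtending ((((((ASV37,ASV9),ASV50),(ASV72,ASV18)),(ASV45,((((ASV56,ASV20),ASV29),(ASV48,ASV73)),((ASV34,(ASV24,ASV23)),ASV16)))),ASV46),((ASV71,ASV5),((ASV39,ASV33),(ASV67,ASV57)))).
That clade contains 22 terminal taxa: ASV16, ASV18, ASV20, ASV23, ASV24, ASV29, ASV33, ASV34, ASV37, ASV39, ASV45, ASV46, ASV48, ASV5, ASV50, ASV56, ASV57, ASV67, ASV71, ASV72, ASV73, ASV9.

22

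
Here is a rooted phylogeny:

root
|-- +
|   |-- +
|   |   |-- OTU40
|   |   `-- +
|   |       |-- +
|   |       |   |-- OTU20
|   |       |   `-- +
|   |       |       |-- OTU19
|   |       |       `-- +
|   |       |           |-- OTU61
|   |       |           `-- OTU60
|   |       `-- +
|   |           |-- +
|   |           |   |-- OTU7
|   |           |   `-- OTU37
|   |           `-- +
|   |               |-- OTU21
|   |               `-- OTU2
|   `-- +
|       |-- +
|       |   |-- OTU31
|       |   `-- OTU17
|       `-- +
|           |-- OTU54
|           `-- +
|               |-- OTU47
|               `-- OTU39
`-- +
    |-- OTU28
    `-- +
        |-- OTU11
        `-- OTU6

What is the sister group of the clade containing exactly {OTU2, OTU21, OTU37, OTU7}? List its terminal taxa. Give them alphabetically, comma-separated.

The clade containing exactly {OTU2, OTU21, OTU37, OTU7} attaches to the tree at the node subtending ((OTU20,(OTU19,(OTU61,OTU60))),((OTU7,OTU37),(OTU21,OTU2))).
The other lineage descending from that same node — the sister group — is (OTU20,(OTU19,(OTU61,OTU60))); its 4 tips in alphabetical order are the answer.

OTU19, OTU20, OTU60, OTU61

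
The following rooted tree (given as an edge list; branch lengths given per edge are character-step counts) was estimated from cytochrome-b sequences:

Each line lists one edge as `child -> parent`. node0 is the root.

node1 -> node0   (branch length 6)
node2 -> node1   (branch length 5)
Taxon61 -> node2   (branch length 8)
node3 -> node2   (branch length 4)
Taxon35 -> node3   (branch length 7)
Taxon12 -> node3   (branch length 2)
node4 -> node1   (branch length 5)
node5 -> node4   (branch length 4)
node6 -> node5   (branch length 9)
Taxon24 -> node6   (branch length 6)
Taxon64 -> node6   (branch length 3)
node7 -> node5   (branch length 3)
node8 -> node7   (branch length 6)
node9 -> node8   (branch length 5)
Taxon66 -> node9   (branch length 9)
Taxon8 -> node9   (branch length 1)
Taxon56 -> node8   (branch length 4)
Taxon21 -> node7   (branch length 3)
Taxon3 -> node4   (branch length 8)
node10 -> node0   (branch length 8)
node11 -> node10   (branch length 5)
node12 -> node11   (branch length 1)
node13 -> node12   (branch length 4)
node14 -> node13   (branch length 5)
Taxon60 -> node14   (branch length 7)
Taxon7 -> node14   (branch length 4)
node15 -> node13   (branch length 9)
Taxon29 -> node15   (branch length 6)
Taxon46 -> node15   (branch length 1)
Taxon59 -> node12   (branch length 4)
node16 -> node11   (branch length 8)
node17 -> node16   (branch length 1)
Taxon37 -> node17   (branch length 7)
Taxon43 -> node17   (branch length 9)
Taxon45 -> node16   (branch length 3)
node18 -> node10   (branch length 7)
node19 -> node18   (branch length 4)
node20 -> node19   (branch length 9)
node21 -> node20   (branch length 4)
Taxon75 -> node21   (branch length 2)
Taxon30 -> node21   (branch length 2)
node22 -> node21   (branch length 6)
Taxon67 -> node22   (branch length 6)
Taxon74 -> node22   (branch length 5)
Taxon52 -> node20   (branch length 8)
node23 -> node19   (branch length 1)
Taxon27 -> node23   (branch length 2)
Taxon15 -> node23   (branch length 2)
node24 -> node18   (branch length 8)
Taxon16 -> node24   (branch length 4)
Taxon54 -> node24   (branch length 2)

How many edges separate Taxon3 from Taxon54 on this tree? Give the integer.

7

The MRCA of Taxon3 and Taxon54 is the root of the tree.
From Taxon3 up to that node: 3 branches. From Taxon54 up to the same node: 4 branches. Total: 3 + 4 = 7.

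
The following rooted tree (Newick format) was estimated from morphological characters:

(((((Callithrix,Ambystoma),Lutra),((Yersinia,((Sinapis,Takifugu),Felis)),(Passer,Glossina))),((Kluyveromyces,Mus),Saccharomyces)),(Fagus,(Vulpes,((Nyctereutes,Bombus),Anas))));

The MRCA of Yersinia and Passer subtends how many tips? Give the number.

The MRCA of Yersinia and Passer is the node subtending ((Yersinia,((Sinapis,Takifugu),Felis)),(Passer,Glossina)).
That clade contains 6 terminal taxa: Felis, Glossina, Passer, Sinapis, Takifugu, Yersinia.

6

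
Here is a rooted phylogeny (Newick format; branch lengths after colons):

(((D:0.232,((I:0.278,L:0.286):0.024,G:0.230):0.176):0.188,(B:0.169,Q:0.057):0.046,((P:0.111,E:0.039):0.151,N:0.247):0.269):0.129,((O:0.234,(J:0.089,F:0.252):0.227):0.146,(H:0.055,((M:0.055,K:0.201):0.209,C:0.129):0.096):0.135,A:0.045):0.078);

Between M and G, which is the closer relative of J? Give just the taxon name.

M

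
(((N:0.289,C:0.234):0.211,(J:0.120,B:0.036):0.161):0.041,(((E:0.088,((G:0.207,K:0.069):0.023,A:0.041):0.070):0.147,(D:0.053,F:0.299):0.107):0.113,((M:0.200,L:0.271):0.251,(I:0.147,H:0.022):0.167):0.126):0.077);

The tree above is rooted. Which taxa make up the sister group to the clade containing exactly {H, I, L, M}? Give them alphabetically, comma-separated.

A, D, E, F, G, K

The clade containing exactly {H, I, L, M} attaches to the tree at the node subtending (((E,((G,K),A)),(D,F)),((M,L),(I,H))).
The other lineage descending from that same node — the sister group — is ((E,((G,K),A)),(D,F)); its 6 tips in alphabetical order are the answer.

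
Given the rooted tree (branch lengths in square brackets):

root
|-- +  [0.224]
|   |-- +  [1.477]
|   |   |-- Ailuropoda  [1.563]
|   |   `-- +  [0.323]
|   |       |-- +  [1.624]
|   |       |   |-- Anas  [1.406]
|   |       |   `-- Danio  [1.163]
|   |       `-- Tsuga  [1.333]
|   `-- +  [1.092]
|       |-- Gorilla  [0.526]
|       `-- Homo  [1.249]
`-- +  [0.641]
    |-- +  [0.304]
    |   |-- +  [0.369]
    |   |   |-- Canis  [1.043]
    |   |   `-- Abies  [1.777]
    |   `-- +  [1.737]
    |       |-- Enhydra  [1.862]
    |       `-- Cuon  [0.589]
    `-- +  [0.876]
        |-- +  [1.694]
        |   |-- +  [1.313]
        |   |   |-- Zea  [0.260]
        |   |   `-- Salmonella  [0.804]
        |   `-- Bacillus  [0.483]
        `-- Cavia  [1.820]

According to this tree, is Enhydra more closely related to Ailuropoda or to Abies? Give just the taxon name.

The MRCA of Enhydra and Abies subtends ((Canis,Abies),(Enhydra,Cuon)) (4 taxa).
The MRCA of Enhydra and Ailuropoda is the root, subtending the entire tree (14 taxa).
The first is nested inside the second, so Enhydra shares a more recent common ancestor with Abies.

Abies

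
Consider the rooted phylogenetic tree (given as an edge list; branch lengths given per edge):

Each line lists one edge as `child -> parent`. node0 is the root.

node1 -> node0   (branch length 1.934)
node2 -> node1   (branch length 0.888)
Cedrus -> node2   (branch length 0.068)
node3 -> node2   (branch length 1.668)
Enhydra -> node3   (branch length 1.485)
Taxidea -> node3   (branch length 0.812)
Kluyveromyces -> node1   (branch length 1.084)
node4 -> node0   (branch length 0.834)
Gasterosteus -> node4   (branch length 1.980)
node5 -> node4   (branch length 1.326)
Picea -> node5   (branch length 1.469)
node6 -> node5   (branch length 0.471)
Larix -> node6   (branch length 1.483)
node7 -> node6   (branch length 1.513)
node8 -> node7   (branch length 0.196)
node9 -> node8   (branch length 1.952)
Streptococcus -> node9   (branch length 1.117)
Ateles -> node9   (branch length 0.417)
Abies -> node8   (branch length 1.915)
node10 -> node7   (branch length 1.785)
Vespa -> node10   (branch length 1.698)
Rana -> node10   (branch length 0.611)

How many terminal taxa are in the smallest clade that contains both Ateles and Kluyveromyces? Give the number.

12

The MRCA of Ateles and Kluyveromyces is the root, so the clade is the entire tree.
That clade contains 12 terminal taxa: Abies, Ateles, Cedrus, Enhydra, Gasterosteus, Kluyveromyces, Larix, Picea, Rana, Streptococcus, Taxidea, Vespa.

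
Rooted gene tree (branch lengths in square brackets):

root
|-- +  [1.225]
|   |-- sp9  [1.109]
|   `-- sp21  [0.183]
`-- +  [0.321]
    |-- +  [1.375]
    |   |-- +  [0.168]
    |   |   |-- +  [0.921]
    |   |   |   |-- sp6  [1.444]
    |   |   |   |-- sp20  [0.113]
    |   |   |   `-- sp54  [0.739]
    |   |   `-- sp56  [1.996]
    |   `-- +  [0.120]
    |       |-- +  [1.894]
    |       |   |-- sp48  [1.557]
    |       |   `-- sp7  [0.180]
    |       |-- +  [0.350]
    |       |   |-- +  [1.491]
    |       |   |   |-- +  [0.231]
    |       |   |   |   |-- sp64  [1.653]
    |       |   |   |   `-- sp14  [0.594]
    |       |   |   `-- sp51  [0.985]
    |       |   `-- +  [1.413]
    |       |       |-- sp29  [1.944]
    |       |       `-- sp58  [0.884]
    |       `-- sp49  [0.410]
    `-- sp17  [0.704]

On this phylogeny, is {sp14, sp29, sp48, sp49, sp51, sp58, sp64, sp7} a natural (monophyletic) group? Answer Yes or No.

Yes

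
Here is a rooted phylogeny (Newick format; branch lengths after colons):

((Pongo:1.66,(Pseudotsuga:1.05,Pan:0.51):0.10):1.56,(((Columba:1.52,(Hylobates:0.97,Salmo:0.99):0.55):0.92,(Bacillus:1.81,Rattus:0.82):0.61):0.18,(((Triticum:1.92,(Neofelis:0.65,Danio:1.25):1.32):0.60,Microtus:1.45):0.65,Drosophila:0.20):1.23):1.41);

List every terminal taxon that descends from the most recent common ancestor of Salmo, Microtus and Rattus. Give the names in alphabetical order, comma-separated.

Tracing Salmo: it sits inside (Hylobates,Salmo).
Tracing Microtus: it sits inside ((Triticum,(Neofelis,Danio)),Microtus).
Tracing Rattus: it sits inside (Bacillus,Rattus).
The smallest clade enclosing all 3 is (((Columba,(Hylobates,Salmo)),(Bacillus,Rattus)),(((Triticum,(Neofelis,Danio)),Microtus),Drosophila)); the answer is its 10 terminal taxa in alphabetical order.

Bacillus, Columba, Danio, Drosophila, Hylobates, Microtus, Neofelis, Rattus, Salmo, Triticum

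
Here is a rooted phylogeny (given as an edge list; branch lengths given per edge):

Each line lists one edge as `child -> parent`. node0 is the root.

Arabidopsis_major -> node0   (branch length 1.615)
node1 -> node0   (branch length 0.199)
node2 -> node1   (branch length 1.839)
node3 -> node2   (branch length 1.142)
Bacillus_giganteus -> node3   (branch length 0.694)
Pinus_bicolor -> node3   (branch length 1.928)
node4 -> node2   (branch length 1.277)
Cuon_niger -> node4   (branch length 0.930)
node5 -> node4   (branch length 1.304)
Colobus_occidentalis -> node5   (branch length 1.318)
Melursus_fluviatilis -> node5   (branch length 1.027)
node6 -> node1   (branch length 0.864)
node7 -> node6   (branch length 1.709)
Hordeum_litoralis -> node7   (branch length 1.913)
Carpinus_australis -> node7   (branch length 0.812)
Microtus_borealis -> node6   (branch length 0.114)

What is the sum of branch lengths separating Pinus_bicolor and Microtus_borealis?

The path runs Pinus_bicolor → … → MRCA → … → Microtus_borealis; the MRCA is the node subtending (((Bacillus_giganteus,Pinus_bicolor),(Cuon_niger,(Colobus_occidentalis,Melursus_fluviatilis))),((Hordeum_litoralis,Carpinus_australis),Microtus_borealis)).
Branch lengths along that path: 1.928 + 1.142 + 1.839 + 0.864 + 0.114 = 5.887.

5.887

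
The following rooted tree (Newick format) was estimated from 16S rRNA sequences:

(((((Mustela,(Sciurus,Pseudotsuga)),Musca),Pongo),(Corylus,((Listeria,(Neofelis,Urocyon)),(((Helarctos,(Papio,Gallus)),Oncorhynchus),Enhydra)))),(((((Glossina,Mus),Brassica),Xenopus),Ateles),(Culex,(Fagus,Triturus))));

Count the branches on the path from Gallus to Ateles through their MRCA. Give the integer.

11

The MRCA of Gallus and Ateles is the root of the tree.
From Gallus up to that node: 8 branches. From Ateles up to the same node: 3 branches. Total: 8 + 3 = 11.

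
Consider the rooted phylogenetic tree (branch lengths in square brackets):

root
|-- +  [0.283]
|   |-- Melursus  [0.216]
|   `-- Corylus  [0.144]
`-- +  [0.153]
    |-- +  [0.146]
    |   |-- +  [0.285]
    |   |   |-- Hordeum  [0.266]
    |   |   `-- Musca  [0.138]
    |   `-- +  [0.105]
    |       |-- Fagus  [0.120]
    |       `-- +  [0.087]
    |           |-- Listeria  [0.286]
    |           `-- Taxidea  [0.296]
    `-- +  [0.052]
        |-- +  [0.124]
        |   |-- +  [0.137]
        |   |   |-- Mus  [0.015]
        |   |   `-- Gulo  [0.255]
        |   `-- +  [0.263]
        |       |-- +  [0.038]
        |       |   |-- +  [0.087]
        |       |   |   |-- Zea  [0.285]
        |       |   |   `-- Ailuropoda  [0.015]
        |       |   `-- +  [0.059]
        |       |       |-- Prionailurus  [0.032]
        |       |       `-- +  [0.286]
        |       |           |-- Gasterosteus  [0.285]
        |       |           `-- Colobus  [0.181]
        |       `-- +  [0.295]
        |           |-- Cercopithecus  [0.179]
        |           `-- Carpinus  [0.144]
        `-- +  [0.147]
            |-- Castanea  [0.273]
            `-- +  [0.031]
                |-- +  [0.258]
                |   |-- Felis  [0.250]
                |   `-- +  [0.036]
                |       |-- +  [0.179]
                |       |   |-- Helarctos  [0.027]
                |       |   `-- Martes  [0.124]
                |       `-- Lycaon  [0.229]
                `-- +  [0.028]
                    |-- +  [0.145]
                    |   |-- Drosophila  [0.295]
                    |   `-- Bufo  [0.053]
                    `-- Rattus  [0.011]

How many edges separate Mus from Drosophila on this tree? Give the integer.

8

The MRCA of Mus and Drosophila is the node subtending (((Mus,Gulo),(((Zea,Ailuropoda),(Prionailurus,(Gasterosteus,Colobus))),(Cercopithecus,Carpinus))),(Castanea,((Felis,((Helarctos,Martes),Lycaon)),((Drosophila,Bufo),Rattus)))).
From Mus up to that node: 3 branches. From Drosophila up to the same node: 5 branches. Total: 3 + 5 = 8.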